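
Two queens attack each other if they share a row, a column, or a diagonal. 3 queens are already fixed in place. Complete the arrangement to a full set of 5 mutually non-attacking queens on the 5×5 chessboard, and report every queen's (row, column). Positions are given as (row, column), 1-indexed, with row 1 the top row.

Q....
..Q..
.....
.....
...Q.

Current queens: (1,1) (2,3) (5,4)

Row 3: attacked by (1,1)→{1,3}; (2,3)→{2,3,4}; (5,4)→{2,4}. Safe: 5. Place at column 5.
Row 4: attacked by (1,1)→{1,4}; (2,3)→{1,3,5}; (3,5)→{4,5}; (5,4)→{3,4,5}. Safe: 2. Place at column 2.
Columns [1, 3, 5, 2, 4], r−c [0, -1, -2, 2, 1], r+c [2, 5, 8, 6, 9] are all distinct, so no two queens attack.

(1,1) (2,3) (3,5) (4,2) (5,4)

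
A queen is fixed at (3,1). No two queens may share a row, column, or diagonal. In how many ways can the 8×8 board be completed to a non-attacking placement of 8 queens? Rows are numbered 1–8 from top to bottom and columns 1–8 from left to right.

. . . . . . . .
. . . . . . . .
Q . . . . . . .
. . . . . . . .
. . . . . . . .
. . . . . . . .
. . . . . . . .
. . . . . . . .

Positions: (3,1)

16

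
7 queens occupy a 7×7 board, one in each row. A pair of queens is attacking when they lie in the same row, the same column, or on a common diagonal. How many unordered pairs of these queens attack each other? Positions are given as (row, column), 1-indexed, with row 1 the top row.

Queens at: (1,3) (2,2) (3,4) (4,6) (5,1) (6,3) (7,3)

7

Same column: (1,3)–(6,3) (column 3); (1,3)–(7,3) (column 3); (6,3)–(7,3) (column 3).
Same diagonal: (1,3)–(2,2) (|1−2| = |3−2| = 1); (1,3)–(4,6) (|1−4| = |3−6| = 3); (4,6)–(7,3) (|4−7| = |6−3| = 3); (5,1)–(7,3) (|5−7| = |1−3| = 2).
Total attacking pairs: 7.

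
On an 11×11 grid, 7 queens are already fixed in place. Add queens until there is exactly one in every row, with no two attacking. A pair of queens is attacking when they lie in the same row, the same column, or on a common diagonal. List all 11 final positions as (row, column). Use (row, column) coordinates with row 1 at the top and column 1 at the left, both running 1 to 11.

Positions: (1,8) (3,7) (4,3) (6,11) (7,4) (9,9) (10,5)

Row 2: attacked by (1,8)→{7,8,9}; (3,7)→{6,7,8}; (4,3)→{1,3,5}; (6,11)→{7,11}; (7,4)→{4,9}; (9,9)→{2,9}; (10,5)→{5}. Safe: 10. Place at column 10.
Row 5: attacked by (1,8)→{4,8}; (2,10)→{7,10}; (3,7)→{5,7,9}; (4,3)→{2,3,4}; (6,11)→{10,11}; (7,4)→{2,4,6}; (9,9)→{5,9}; (10,5)→{5,10}. Safe: 1. Place at column 1.
Row 8: attacked by (1,8)→{1,8}; (2,10)→{4,10}; (3,7)→{2,7}; (4,3)→{3,7}; (5,1)→{1,4}; (6,11)→{9,11}; (7,4)→{3,4,5}; (9,9)→{8,9,10}; (10,5)→{3,5,7}. Safe: 6. Place at column 6.
Row 11: attacked by (1,8)→{8}; (2,10)→{1,10}; (3,7)→{7}; (4,3)→{3,10}; (5,1)→{1,7}; (6,11)→{6,11}; (7,4)→{4,8}; (8,6)→{3,6,9}; (9,9)→{7,9,11}; (10,5)→{4,5,6}. Safe: 2. Place at column 2.
Columns [8, 10, 7, 3, 1, 11, 4, 6, 9, 5, 2], r−c [-7, -8, -4, 1, 4, -5, 3, 2, 0, 5, 9], r+c [9, 12, 10, 7, 6, 17, 11, 14, 18, 15, 13] are all distinct, so no two queens attack.

(1,8) (2,10) (3,7) (4,3) (5,1) (6,11) (7,4) (8,6) (9,9) (10,5) (11,2)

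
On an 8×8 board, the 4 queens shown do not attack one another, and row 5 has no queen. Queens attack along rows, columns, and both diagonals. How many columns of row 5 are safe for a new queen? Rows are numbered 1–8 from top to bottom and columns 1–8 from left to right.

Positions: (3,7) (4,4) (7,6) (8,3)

2

(3,7) attacks row 5 at column 7 and diagonals 5.
(4,4) attacks row 5 at column 4 and diagonals 3, 5.
(7,6) attacks row 5 at column 6 and diagonals 4, 8.
(8,3) attacks row 5 at column 3 and diagonals 6.
Attacked columns: {3, 4, 5, 6, 7, 8}. Safe: {1, 2}.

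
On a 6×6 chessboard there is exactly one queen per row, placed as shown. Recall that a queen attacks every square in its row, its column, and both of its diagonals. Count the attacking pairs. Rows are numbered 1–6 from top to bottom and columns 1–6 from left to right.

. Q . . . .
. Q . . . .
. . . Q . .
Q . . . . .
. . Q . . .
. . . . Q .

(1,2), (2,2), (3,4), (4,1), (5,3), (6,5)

2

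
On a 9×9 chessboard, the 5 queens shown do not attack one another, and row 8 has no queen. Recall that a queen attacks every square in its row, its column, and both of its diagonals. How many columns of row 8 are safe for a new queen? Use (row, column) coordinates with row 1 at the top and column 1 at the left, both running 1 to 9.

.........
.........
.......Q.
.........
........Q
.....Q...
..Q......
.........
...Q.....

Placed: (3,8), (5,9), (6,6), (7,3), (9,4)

(3,8) attacks row 8 at column 8 and diagonals 3.
(5,9) attacks row 8 at column 9 and diagonals 6.
(6,6) attacks row 8 at column 6 and diagonals 4, 8.
(7,3) attacks row 8 at column 3 and diagonals 2, 4.
(9,4) attacks row 8 at column 4 and diagonals 3, 5.
Attacked columns: {2, 3, 4, 5, 6, 8, 9}. Safe: {1, 7}.

2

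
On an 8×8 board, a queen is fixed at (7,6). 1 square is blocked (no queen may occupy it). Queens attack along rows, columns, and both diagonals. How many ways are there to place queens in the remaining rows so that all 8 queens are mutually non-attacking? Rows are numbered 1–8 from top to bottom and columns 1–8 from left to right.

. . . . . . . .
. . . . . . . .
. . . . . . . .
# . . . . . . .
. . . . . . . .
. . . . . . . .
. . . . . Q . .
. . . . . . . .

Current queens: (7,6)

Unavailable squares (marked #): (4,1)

Branch on row 1: col 1 → 1; col 2 → 2; col 3 → 0; col 4 → 3; col 5 → 4; col 7 → 1; col 8 → 0.
Sum: 1 + 2 + 0 + 3 + 4 + 1 + 0 = 11.

11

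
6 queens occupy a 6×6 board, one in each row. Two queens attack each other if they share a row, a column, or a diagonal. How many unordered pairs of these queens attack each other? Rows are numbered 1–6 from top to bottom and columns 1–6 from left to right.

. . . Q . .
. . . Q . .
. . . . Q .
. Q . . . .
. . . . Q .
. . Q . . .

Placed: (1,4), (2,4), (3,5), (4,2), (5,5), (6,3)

4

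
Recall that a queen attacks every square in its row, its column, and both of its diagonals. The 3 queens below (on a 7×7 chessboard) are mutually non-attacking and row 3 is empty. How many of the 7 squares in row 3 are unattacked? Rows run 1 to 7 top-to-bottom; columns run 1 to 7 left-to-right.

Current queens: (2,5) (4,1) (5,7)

1

(2,5) attacks row 3 at column 5 and diagonals 4, 6.
(4,1) attacks row 3 at column 1 and diagonals 2.
(5,7) attacks row 3 at column 7 and diagonals 5.
Attacked columns: {1, 2, 4, 5, 6, 7}. Safe: {3}.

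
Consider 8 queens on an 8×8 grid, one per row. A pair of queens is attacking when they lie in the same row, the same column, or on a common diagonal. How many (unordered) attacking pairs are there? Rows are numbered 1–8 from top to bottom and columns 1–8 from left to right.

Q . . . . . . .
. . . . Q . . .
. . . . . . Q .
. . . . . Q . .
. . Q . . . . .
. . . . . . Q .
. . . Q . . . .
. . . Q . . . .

Same column: (3,7)–(6,7) (column 7); (7,4)–(8,4) (column 4).
Same diagonal: (3,7)–(4,6) (|3−4| = |7−6| = 1).
Total attacking pairs: 3.

3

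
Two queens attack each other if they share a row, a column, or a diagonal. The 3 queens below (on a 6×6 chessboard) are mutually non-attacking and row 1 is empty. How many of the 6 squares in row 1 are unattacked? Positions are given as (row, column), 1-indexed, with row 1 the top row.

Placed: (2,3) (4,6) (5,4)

(2,3) attacks row 1 at column 3 and diagonals 2, 4.
(4,6) attacks row 1 at column 6 and diagonals 3.
(5,4) attacks row 1 at column 4.
Attacked columns: {2, 3, 4, 6}. Safe: {1, 5}.

2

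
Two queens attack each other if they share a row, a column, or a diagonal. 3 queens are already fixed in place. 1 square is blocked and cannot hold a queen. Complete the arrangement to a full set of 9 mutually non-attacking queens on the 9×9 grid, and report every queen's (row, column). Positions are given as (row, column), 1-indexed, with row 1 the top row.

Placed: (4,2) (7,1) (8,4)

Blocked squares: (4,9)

Row 1: attacked by (4,2)→{2,5}; (7,1)→{1,7}; (8,4)→{4}. Safe: 3, 6, 8, 9. Place at column 3.
Row 2: attacked by (1,3)→{2,3,4}; (4,2)→{2,4}; (7,1)→{1,6}; (8,4)→{4}. Safe: 5, 7, 8, 9. Place at column 5.
Row 3: attacked by (1,3)→{1,3,5}; (2,5)→{4,5,6}; (4,2)→{1,2,3}; (7,1)→{1,5}; (8,4)→{4,9}. Safe: 7, 8. Place at column 8.
Row 5: attacked by (1,3)→{3,7}; (2,5)→{2,5,8}; (3,8)→{6,8}; (4,2)→{1,2,3}; (7,1)→{1,3}; (8,4)→{1,4,7}. Safe: 9. Place at column 9.
Row 6: attacked by (1,3)→{3,8}; (2,5)→{1,5,9}; (3,8)→{5,8}; (4,2)→{2,4}; (5,9)→{8,9}; (7,1)→{1,2}; (8,4)→{2,4,6}. Safe: 7. Place at column 7.
Row 9: attacked by (1,3)→{3}; (2,5)→{5}; (3,8)→{2,8}; (4,2)→{2,7}; (5,9)→{5,9}; (6,7)→{4,7}; (7,1)→{1,3}; (8,4)→{3,4,5}. Safe: 6. Place at column 6.
Columns [3, 5, 8, 2, 9, 7, 1, 4, 6], r−c [-2, -3, -5, 2, -4, -1, 6, 4, 3], r+c [4, 7, 11, 6, 14, 13, 8, 12, 15] are all distinct, so no two queens attack.

(1,3) (2,5) (3,8) (4,2) (5,9) (6,7) (7,1) (8,4) (9,6)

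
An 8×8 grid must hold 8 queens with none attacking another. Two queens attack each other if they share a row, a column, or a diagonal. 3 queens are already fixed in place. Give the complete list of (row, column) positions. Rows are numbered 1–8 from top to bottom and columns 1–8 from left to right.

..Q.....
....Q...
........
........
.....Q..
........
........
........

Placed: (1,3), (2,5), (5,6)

(1,3) (2,5) (3,2) (4,8) (5,6) (6,4) (7,7) (8,1)

Row 3: attacked by (1,3)→{1,3,5}; (2,5)→{4,5,6}; (5,6)→{4,6,8}. Safe: 2, 7. Place at column 2.
Row 4: attacked by (1,3)→{3,6}; (2,5)→{3,5,7}; (3,2)→{1,2,3}; (5,6)→{5,6,7}. Safe: 4, 8. Place at column 8.
Row 6: attacked by (1,3)→{3,8}; (2,5)→{1,5}; (3,2)→{2,5}; (4,8)→{6,8}; (5,6)→{5,6,7}. Safe: 4. Place at column 4.
Row 7: attacked by (1,3)→{3}; (2,5)→{5}; (3,2)→{2,6}; (4,8)→{5,8}; (5,6)→{4,6,8}; (6,4)→{3,4,5}. Safe: 1, 7. Place at column 7.
Row 8: attacked by (1,3)→{3}; (2,5)→{5}; (3,2)→{2,7}; (4,8)→{4,8}; (5,6)→{3,6}; (6,4)→{2,4,6}; (7,7)→{6,7,8}. Safe: 1. Place at column 1.
Columns [3, 5, 2, 8, 6, 4, 7, 1], r−c [-2, -3, 1, -4, -1, 2, 0, 7], r+c [4, 7, 5, 12, 11, 10, 14, 9] are all distinct, so no two queens attack.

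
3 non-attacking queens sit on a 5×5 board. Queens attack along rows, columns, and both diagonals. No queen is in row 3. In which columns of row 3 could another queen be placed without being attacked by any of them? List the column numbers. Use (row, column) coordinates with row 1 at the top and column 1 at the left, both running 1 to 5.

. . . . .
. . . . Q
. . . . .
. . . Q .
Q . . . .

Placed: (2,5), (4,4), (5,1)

columns 2

(2,5) attacks row 3 at column 5 and diagonals 4.
(4,4) attacks row 3 at column 4 and diagonals 3, 5.
(5,1) attacks row 3 at column 1 and diagonals 3.
Attacked columns: {1, 3, 4, 5}. Safe: {2}.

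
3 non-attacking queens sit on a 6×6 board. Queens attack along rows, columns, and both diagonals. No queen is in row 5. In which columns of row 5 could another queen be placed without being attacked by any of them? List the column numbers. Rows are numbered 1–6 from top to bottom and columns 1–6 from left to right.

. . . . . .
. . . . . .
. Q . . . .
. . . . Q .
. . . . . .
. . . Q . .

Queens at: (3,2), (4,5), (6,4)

(3,2) attacks row 5 at column 2 and diagonals 4.
(4,5) attacks row 5 at column 5 and diagonals 4, 6.
(6,4) attacks row 5 at column 4 and diagonals 3, 5.
Attacked columns: {2, 3, 4, 5, 6}. Safe: {1}.

columns 1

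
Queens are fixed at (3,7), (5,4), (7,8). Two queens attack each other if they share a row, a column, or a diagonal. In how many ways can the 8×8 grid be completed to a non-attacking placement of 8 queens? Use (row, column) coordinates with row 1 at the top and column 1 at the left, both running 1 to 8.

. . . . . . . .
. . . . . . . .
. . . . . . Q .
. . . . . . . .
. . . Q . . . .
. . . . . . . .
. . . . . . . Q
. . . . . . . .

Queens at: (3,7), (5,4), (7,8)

1

Branch on row 1: col 1 → 0; col 3 → 1; col 6 → 0.
Sum: 0 + 1 + 0 = 1.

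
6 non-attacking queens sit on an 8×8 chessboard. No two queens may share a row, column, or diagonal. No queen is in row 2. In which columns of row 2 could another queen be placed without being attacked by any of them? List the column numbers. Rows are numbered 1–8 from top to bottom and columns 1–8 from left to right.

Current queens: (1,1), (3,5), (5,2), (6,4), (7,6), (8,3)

columns 7

(1,1) attacks row 2 at column 1 and diagonals 2.
(3,5) attacks row 2 at column 5 and diagonals 4, 6.
(5,2) attacks row 2 at column 2 and diagonals 5.
(6,4) attacks row 2 at column 4 and diagonals 8.
(7,6) attacks row 2 at column 6 and diagonals 1.
(8,3) attacks row 2 at column 3.
Attacked columns: {1, 2, 3, 4, 5, 6, 8}. Safe: {7}.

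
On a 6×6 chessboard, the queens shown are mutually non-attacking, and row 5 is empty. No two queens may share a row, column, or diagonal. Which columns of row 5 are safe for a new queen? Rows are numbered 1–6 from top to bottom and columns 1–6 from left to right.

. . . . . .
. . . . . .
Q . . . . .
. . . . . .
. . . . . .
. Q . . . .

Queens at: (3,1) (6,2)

columns 4, 5, 6

(3,1) attacks row 5 at column 1 and diagonals 3.
(6,2) attacks row 5 at column 2 and diagonals 1, 3.
Attacked columns: {1, 2, 3}. Safe: {4, 5, 6}.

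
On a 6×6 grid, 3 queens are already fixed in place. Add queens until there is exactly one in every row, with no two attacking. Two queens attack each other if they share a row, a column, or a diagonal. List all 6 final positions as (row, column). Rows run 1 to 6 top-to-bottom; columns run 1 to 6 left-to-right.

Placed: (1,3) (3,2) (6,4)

(1,3) (2,6) (3,2) (4,5) (5,1) (6,4)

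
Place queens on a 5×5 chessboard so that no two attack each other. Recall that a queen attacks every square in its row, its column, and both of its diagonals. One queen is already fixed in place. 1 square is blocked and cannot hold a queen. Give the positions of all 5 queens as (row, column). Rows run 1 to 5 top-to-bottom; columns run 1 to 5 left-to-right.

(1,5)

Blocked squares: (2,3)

Row 2: attacked by (1,5)→{4,5}. Blocked: 3. Safe: 1, 2. Place at column 2.
Row 3: attacked by (1,5)→{3,5}; (2,2)→{1,2,3}. Safe: 4. Place at column 4.
Row 4: attacked by (1,5)→{2,5}; (2,2)→{2,4}; (3,4)→{3,4,5}. Safe: 1. Place at column 1.
Row 5: attacked by (1,5)→{1,5}; (2,2)→{2,5}; (3,4)→{2,4}; (4,1)→{1,2}. Safe: 3. Place at column 3.
Columns [5, 2, 4, 1, 3], r−c [-4, 0, -1, 3, 2], r+c [6, 4, 7, 5, 8] are all distinct, so no two queens attack.

(1,5) (2,2) (3,4) (4,1) (5,3)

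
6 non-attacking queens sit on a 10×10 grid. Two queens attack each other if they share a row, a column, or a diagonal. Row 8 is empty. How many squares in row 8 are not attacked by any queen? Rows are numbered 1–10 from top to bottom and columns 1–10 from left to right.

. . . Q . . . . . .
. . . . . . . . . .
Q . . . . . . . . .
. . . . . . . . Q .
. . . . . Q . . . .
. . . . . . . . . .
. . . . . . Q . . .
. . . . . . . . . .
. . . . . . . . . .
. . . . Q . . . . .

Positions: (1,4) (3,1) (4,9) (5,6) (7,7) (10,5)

2

(1,4) attacks row 8 at column 4.
(3,1) attacks row 8 at column 1 and diagonals 6.
(4,9) attacks row 8 at column 9 and diagonals 5.
(5,6) attacks row 8 at column 6 and diagonals 3, 9.
(7,7) attacks row 8 at column 7 and diagonals 6, 8.
(10,5) attacks row 8 at column 5 and diagonals 3, 7.
Attacked columns: {1, 3, 4, 5, 6, 7, 8, 9}. Safe: {2, 10}.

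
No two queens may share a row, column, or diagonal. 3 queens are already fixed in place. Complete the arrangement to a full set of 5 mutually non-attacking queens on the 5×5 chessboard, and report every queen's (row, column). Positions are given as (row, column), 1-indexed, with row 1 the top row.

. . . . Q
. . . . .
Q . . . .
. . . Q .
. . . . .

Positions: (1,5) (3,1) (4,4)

Row 2: attacked by (1,5)→{4,5}; (3,1)→{1,2}; (4,4)→{2,4}. Safe: 3. Place at column 3.
Row 5: attacked by (1,5)→{1,5}; (2,3)→{3}; (3,1)→{1,3}; (4,4)→{3,4,5}. Safe: 2. Place at column 2.
Columns [5, 3, 1, 4, 2], r−c [-4, -1, 2, 0, 3], r+c [6, 5, 4, 8, 7] are all distinct, so no two queens attack.

(1,5) (2,3) (3,1) (4,4) (5,2)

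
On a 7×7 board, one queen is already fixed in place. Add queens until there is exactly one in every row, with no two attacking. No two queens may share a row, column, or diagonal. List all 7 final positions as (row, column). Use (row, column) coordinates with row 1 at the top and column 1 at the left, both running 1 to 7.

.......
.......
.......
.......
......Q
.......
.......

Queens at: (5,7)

(1,5) (2,2) (3,6) (4,3) (5,7) (6,4) (7,1)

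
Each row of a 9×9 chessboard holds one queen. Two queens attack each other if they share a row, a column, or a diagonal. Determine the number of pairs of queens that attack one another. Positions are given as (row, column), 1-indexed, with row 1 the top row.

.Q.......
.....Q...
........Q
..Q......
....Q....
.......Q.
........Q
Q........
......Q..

Same column: (3,9)–(7,9) (column 9).
Same diagonal: (6,8)–(7,9) (|6−7| = |8−9| = 1); (7,9)–(9,7) (|7−9| = |9−7| = 2).
Total attacking pairs: 3.

3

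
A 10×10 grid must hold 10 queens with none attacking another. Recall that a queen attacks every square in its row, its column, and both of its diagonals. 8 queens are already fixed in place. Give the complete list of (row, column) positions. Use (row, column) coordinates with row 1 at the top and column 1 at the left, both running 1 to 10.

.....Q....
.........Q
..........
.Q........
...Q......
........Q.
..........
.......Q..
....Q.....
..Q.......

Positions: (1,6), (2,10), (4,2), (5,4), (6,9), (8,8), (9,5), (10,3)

(1,6) (2,10) (3,7) (4,2) (5,4) (6,9) (7,1) (8,8) (9,5) (10,3)

Row 3: attacked by (1,6)→{4,6,8}; (2,10)→{9,10}; (4,2)→{1,2,3}; (5,4)→{2,4,6}; (6,9)→{6,9}; (8,8)→{3,8}; (9,5)→{5}; (10,3)→{3,10}. Safe: 7. Place at column 7.
Row 7: attacked by (1,6)→{6}; (2,10)→{5,10}; (3,7)→{3,7}; (4,2)→{2,5}; (5,4)→{2,4,6}; (6,9)→{8,9,10}; (8,8)→{7,8,9}; (9,5)→{3,5,7}; (10,3)→{3,6}. Safe: 1. Place at column 1.
Columns [6, 10, 7, 2, 4, 9, 1, 8, 5, 3], r−c [-5, -8, -4, 2, 1, -3, 6, 0, 4, 7], r+c [7, 12, 10, 6, 9, 15, 8, 16, 14, 13] are all distinct, so no two queens attack.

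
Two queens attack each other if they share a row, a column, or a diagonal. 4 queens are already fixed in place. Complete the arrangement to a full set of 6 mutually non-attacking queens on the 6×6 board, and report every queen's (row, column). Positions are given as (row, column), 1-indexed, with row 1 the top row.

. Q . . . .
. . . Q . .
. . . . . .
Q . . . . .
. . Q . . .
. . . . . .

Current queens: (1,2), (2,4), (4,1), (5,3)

Row 3: attacked by (1,2)→{2,4}; (2,4)→{3,4,5}; (4,1)→{1,2}; (5,3)→{1,3,5}. Safe: 6. Place at column 6.
Row 6: attacked by (1,2)→{2}; (2,4)→{4}; (3,6)→{3,6}; (4,1)→{1,3}; (5,3)→{2,3,4}. Safe: 5. Place at column 5.
Columns [2, 4, 6, 1, 3, 5], r−c [-1, -2, -3, 3, 2, 1], r+c [3, 6, 9, 5, 8, 11] are all distinct, so no two queens attack.

(1,2) (2,4) (3,6) (4,1) (5,3) (6,5)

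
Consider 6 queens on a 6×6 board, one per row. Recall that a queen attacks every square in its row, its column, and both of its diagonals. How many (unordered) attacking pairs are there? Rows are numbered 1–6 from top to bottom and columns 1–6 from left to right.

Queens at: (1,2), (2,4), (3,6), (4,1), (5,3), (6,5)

All columns are distinct and no two queens satisfy |Δrow| = |Δcol|, so no pair attacks.

0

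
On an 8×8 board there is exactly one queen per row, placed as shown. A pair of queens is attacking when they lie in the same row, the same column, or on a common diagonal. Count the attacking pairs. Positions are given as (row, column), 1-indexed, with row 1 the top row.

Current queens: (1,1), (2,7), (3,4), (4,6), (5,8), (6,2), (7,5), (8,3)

0

All columns are distinct and no two queens satisfy |Δrow| = |Δcol|, so no pair attacks.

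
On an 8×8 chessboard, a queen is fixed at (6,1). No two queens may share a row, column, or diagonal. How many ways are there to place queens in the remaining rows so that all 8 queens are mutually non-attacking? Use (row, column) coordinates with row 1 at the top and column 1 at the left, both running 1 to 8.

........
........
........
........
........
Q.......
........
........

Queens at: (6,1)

16

Branch on row 1: col 2 → 1; col 3 → 4; col 4 → 4; col 5 → 4; col 7 → 3; col 8 → 0.
Sum: 1 + 4 + 4 + 4 + 3 + 0 = 16.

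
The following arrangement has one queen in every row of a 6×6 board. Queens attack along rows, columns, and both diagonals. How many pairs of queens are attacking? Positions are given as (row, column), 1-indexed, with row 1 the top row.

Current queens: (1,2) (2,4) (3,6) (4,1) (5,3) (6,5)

All columns are distinct and no two queens satisfy |Δrow| = |Δcol|, so no pair attacks.

0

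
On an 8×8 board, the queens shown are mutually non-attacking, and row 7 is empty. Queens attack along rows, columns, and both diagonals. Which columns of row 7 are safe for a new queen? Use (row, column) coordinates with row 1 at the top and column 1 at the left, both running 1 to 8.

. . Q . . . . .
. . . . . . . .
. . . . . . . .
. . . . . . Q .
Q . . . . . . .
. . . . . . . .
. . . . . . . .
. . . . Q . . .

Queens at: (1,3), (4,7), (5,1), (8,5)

columns 2, 8

(1,3) attacks row 7 at column 3.
(4,7) attacks row 7 at column 7 and diagonals 4.
(5,1) attacks row 7 at column 1 and diagonals 3.
(8,5) attacks row 7 at column 5 and diagonals 4, 6.
Attacked columns: {1, 3, 4, 5, 6, 7}. Safe: {2, 8}.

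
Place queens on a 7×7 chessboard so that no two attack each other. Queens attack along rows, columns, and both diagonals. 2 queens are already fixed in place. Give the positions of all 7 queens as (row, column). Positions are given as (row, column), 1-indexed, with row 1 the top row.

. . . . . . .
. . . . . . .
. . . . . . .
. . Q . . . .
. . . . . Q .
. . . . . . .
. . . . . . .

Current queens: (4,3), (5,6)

(1,1) (2,4) (3,7) (4,3) (5,6) (6,2) (7,5)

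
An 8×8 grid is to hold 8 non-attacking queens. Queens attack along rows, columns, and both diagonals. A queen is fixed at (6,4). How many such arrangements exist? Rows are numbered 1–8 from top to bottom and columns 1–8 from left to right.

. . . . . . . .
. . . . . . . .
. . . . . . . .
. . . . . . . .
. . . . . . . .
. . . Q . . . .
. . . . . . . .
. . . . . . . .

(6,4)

12

Branch on row 1: col 1 → 2; col 2 → 2; col 3 → 3; col 5 → 1; col 6 → 2; col 7 → 2; col 8 → 0.
Sum: 2 + 2 + 3 + 1 + 2 + 2 + 0 = 12.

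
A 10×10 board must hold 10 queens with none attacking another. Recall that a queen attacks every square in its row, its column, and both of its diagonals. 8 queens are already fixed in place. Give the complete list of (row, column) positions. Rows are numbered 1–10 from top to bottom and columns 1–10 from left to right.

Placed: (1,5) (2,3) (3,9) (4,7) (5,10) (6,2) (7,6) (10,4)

(1,5) (2,3) (3,9) (4,7) (5,10) (6,2) (7,6) (8,8) (9,1) (10,4)

Row 8: attacked by (1,5)→{5}; (2,3)→{3,9}; (3,9)→{4,9}; (4,7)→{3,7}; (5,10)→{7,10}; (6,2)→{2,4}; (7,6)→{5,6,7}; (10,4)→{2,4,6}. Safe: 1, 8. Place at column 8.
Row 9: attacked by (1,5)→{5}; (2,3)→{3,10}; (3,9)→{3,9}; (4,7)→{2,7}; (5,10)→{6,10}; (6,2)→{2,5}; (7,6)→{4,6,8}; (8,8)→{7,8,9}; (10,4)→{3,4,5}. Safe: 1. Place at column 1.
Columns [5, 3, 9, 7, 10, 2, 6, 8, 1, 4], r−c [-4, -1, -6, -3, -5, 4, 1, 0, 8, 6], r+c [6, 5, 12, 11, 15, 8, 13, 16, 10, 14] are all distinct, so no two queens attack.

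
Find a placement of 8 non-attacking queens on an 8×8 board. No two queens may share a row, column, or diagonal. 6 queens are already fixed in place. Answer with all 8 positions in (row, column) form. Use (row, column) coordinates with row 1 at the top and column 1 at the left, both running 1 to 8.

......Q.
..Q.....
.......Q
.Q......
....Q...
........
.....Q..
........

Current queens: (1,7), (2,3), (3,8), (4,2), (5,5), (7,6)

Row 6: attacked by (1,7)→{2,7}; (2,3)→{3,7}; (3,8)→{5,8}; (4,2)→{2,4}; (5,5)→{4,5,6}; (7,6)→{5,6,7}. Safe: 1. Place at column 1.
Row 8: attacked by (1,7)→{7}; (2,3)→{3}; (3,8)→{3,8}; (4,2)→{2,6}; (5,5)→{2,5,8}; (6,1)→{1,3}; (7,6)→{5,6,7}. Safe: 4. Place at column 4.
Columns [7, 3, 8, 2, 5, 1, 6, 4], r−c [-6, -1, -5, 2, 0, 5, 1, 4], r+c [8, 5, 11, 6, 10, 7, 13, 12] are all distinct, so no two queens attack.

(1,7) (2,3) (3,8) (4,2) (5,5) (6,1) (7,6) (8,4)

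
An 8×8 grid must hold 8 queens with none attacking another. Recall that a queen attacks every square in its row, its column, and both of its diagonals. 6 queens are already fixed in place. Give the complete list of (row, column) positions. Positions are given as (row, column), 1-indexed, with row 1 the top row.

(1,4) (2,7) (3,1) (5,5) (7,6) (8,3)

(1,4) (2,7) (3,1) (4,8) (5,5) (6,2) (7,6) (8,3)

Row 4: attacked by (1,4)→{1,4,7}; (2,7)→{5,7}; (3,1)→{1,2}; (5,5)→{4,5,6}; (7,6)→{3,6}; (8,3)→{3,7}. Safe: 8. Place at column 8.
Row 6: attacked by (1,4)→{4}; (2,7)→{3,7}; (3,1)→{1,4}; (4,8)→{6,8}; (5,5)→{4,5,6}; (7,6)→{5,6,7}; (8,3)→{1,3,5}. Safe: 2. Place at column 2.
Columns [4, 7, 1, 8, 5, 2, 6, 3], r−c [-3, -5, 2, -4, 0, 4, 1, 5], r+c [5, 9, 4, 12, 10, 8, 13, 11] are all distinct, so no two queens attack.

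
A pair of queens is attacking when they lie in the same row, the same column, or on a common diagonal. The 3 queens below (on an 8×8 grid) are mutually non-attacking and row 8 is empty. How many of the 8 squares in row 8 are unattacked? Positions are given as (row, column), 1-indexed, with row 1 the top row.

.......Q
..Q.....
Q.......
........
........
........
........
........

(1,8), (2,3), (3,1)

4

(1,8) attacks row 8 at column 8 and diagonals 1.
(2,3) attacks row 8 at column 3.
(3,1) attacks row 8 at column 1 and diagonals 6.
Attacked columns: {1, 3, 6, 8}. Safe: {2, 4, 5, 7}.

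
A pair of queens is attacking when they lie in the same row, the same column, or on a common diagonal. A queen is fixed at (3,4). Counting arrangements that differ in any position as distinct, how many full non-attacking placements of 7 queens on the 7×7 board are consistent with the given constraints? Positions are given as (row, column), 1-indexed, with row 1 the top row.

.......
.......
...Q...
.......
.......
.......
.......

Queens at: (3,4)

Branch on row 1: col 1 → 1; col 3 → 1; col 5 → 1; col 7 → 1.
Sum: 1 + 1 + 1 + 1 = 4.

4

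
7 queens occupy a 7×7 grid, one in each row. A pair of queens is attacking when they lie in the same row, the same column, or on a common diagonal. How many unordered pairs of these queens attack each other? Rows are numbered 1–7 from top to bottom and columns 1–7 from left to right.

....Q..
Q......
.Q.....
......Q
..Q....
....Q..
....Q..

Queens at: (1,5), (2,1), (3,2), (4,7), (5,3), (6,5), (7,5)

8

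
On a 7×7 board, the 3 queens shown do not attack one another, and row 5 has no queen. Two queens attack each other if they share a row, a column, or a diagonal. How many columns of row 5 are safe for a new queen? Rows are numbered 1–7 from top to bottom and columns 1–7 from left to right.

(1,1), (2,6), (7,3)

3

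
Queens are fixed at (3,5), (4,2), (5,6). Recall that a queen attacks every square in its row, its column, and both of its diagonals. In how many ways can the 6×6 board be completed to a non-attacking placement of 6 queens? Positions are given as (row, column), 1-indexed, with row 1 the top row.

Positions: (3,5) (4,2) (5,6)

1

Branch on row 1: col 1 → 0; col 4 → 1.
Sum: 0 + 1 = 1.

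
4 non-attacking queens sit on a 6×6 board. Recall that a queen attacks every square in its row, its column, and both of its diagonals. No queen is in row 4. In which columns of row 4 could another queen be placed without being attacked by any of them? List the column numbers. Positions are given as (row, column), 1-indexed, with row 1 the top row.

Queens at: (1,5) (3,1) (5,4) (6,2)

(1,5) attacks row 4 at column 5 and diagonals 2.
(3,1) attacks row 4 at column 1 and diagonals 2.
(5,4) attacks row 4 at column 4 and diagonals 3, 5.
(6,2) attacks row 4 at column 2 and diagonals 4.
Attacked columns: {1, 2, 3, 4, 5}. Safe: {6}.

columns 6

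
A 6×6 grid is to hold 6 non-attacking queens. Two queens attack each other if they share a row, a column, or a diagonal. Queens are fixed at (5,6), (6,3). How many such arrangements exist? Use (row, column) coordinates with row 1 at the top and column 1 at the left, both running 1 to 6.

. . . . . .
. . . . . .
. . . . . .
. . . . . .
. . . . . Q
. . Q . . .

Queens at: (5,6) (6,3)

1

Branch on row 1: col 1 → 0; col 4 → 1; col 5 → 0.
Sum: 0 + 1 + 0 = 1.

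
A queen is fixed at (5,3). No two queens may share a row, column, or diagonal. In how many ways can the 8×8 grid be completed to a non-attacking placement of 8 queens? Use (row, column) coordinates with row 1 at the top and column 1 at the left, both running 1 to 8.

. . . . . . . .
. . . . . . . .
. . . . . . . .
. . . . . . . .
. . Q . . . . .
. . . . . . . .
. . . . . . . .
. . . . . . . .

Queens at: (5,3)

12

Branch on row 1: col 1 → 1; col 2 → 3; col 4 → 0; col 5 → 6; col 6 → 2; col 8 → 0.
Sum: 1 + 3 + 0 + 6 + 2 + 0 = 12.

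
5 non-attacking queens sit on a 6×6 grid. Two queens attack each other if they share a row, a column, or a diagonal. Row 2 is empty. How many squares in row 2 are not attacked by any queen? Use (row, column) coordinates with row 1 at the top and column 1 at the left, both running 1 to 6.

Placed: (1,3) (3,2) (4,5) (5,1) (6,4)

1

(1,3) attacks row 2 at column 3 and diagonals 2, 4.
(3,2) attacks row 2 at column 2 and diagonals 1, 3.
(4,5) attacks row 2 at column 5 and diagonals 3.
(5,1) attacks row 2 at column 1 and diagonals 4.
(6,4) attacks row 2 at column 4.
Attacked columns: {1, 2, 3, 4, 5}. Safe: {6}.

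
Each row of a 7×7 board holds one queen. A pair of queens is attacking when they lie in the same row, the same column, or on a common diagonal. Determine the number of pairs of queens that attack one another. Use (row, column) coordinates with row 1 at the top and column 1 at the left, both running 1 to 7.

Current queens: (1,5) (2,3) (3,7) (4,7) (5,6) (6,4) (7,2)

Same column: (3,7)–(4,7) (column 7).
Same diagonal: (1,5)–(3,7) (|1−3| = |5−7| = 2); (2,3)–(5,6) (|2−5| = |3−6| = 3); (3,7)–(6,4) (|3−6| = |7−4| = 3); (4,7)–(5,6) (|4−5| = |7−6| = 1).
Total attacking pairs: 5.

5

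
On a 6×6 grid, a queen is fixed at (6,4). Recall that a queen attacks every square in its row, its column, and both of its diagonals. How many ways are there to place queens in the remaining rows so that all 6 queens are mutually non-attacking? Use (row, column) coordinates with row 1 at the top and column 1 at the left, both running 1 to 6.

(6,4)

1

Branch on row 1: col 1 → 0; col 2 → 0; col 3 → 1; col 5 → 0; col 6 → 0.
Sum: 0 + 0 + 1 + 0 + 0 = 1.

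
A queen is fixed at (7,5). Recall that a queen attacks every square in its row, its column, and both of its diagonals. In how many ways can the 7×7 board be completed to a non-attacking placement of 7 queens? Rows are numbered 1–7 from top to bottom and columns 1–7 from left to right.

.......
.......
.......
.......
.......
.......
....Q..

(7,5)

6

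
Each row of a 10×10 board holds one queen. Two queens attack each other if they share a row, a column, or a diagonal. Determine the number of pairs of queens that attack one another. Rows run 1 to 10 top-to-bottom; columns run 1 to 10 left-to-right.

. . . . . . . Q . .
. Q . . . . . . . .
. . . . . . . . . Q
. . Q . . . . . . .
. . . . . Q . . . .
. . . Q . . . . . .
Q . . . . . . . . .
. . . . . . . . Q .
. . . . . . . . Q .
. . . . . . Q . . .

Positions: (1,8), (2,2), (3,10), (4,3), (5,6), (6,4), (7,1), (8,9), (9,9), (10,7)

5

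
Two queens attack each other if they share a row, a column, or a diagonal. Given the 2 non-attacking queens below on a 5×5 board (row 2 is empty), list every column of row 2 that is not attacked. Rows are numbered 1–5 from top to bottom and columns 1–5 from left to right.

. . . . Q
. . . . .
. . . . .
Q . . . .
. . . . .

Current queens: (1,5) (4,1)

columns 2

(1,5) attacks row 2 at column 5 and diagonals 4.
(4,1) attacks row 2 at column 1 and diagonals 3.
Attacked columns: {1, 3, 4, 5}. Safe: {2}.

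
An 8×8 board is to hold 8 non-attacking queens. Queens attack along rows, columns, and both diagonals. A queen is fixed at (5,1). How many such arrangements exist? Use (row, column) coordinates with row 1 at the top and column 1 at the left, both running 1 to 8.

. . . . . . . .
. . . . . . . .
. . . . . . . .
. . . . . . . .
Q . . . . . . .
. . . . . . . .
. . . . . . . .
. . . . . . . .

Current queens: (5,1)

Branch on row 1: col 2 → 3; col 3 → 4; col 4 → 5; col 6 → 4; col 7 → 1; col 8 → 1.
Sum: 3 + 4 + 5 + 4 + 1 + 1 = 18.

18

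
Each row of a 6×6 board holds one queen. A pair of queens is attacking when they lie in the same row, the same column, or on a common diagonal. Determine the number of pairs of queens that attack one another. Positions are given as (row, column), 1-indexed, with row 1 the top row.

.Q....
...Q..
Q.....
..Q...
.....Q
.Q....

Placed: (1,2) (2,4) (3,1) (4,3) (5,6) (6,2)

2

Same column: (1,2)–(6,2) (column 2).
Same diagonal: (1,2)–(5,6) (|1−5| = |2−6| = 4).
Total attacking pairs: 2.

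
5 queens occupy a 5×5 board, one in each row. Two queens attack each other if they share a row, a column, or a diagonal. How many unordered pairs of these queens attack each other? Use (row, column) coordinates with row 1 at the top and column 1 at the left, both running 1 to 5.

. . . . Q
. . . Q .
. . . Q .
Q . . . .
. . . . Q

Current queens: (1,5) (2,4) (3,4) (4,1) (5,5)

3

Same column: (1,5)–(5,5) (column 5); (2,4)–(3,4) (column 4).
Same diagonal: (1,5)–(2,4) (|1−2| = |5−4| = 1).
Total attacking pairs: 3.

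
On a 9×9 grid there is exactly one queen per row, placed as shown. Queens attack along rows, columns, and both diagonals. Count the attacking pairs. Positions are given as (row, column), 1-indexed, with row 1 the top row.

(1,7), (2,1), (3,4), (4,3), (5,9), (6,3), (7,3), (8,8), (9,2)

Same column: (4,3)–(6,3) (column 3); (4,3)–(7,3) (column 3); (6,3)–(7,3) (column 3).
Same diagonal: (2,1)–(4,3) (|2−4| = |1−3| = 2); (3,4)–(4,3) (|3−4| = |4−3| = 1).
Total attacking pairs: 5.

5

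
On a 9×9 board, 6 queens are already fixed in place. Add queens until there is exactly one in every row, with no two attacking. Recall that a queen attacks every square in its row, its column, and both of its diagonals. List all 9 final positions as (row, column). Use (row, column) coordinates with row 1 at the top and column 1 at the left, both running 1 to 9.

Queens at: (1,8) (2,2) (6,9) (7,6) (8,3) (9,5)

(1,8) (2,2) (3,4) (4,1) (5,7) (6,9) (7,6) (8,3) (9,5)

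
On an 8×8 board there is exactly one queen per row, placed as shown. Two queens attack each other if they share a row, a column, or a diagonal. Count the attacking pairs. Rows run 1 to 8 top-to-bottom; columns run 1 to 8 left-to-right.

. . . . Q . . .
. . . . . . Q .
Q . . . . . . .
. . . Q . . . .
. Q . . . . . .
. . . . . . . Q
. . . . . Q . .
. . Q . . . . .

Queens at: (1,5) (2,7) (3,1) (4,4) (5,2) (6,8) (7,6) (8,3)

All columns are distinct and no two queens satisfy |Δrow| = |Δcol|, so no pair attacks.

0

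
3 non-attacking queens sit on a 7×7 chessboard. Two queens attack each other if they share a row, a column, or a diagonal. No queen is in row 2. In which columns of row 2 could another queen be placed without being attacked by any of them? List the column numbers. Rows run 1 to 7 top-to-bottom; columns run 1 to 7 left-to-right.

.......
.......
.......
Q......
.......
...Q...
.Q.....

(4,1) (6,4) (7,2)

columns 5, 6

(4,1) attacks row 2 at column 1 and diagonals 3.
(6,4) attacks row 2 at column 4.
(7,2) attacks row 2 at column 2 and diagonals 7.
Attacked columns: {1, 2, 3, 4, 7}. Safe: {5, 6}.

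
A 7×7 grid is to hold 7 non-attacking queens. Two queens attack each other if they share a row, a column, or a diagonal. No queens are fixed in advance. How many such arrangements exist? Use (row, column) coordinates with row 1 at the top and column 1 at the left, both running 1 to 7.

40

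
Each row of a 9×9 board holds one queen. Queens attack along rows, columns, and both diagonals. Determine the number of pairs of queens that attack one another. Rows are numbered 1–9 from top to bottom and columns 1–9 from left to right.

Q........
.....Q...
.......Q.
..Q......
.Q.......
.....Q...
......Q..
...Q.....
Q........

7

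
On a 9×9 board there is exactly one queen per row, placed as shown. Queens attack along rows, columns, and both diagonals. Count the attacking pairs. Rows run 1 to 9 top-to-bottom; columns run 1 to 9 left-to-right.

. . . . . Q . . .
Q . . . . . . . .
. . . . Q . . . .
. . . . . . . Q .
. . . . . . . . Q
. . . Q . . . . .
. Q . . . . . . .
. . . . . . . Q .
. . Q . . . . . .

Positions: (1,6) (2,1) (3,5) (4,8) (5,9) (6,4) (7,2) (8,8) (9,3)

3

Same column: (4,8)–(8,8) (column 8).
Same diagonal: (4,8)–(5,9) (|4−5| = |8−9| = 1); (4,8)–(9,3) (|4−9| = |8−3| = 5).
Total attacking pairs: 3.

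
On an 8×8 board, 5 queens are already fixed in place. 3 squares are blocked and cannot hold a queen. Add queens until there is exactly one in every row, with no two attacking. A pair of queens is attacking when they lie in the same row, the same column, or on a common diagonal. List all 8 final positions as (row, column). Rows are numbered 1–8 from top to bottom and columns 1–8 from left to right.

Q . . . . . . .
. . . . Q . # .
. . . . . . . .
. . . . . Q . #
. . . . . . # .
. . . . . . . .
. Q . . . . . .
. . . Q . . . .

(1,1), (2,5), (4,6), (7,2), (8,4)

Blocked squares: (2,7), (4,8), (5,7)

Row 3: attacked by (1,1)→{1,3}; (2,5)→{4,5,6}; (4,6)→{5,6,7}; (7,2)→{2,6}; (8,4)→{4}. Safe: 8. Place at column 8.
Row 5: attacked by (1,1)→{1,5}; (2,5)→{2,5,8}; (3,8)→{6,8}; (4,6)→{5,6,7}; (7,2)→{2,4}; (8,4)→{1,4,7}. Blocked: 7. Safe: 3. Place at column 3.
Row 6: attacked by (1,1)→{1,6}; (2,5)→{1,5}; (3,8)→{5,8}; (4,6)→{4,6,8}; (5,3)→{2,3,4}; (7,2)→{1,2,3}; (8,4)→{2,4,6}. Safe: 7. Place at column 7.
Columns [1, 5, 8, 6, 3, 7, 2, 4], r−c [0, -3, -5, -2, 2, -1, 5, 4], r+c [2, 7, 11, 10, 8, 13, 9, 12] are all distinct, so no two queens attack.

(1,1) (2,5) (3,8) (4,6) (5,3) (6,7) (7,2) (8,4)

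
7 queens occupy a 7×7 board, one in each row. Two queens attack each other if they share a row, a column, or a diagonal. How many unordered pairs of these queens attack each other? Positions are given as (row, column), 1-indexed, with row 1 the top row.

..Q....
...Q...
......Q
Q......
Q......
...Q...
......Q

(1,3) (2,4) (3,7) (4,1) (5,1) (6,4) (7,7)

6

Same column: (2,4)–(6,4) (column 4); (3,7)–(7,7) (column 7); (4,1)–(5,1) (column 1).
Same diagonal: (1,3)–(2,4) (|1−2| = |3−4| = 1); (2,4)–(5,1) (|2−5| = |4−1| = 3); (3,7)–(6,4) (|3−6| = |7−4| = 3).
Total attacking pairs: 6.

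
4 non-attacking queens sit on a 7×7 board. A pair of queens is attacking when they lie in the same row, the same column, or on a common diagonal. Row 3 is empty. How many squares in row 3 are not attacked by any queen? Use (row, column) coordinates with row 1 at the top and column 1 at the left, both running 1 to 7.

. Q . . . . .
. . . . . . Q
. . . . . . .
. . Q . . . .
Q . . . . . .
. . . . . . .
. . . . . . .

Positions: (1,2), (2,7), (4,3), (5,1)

1

(1,2) attacks row 3 at column 2 and diagonals 4.
(2,7) attacks row 3 at column 7 and diagonals 6.
(4,3) attacks row 3 at column 3 and diagonals 2, 4.
(5,1) attacks row 3 at column 1 and diagonals 3.
Attacked columns: {1, 2, 3, 4, 6, 7}. Safe: {5}.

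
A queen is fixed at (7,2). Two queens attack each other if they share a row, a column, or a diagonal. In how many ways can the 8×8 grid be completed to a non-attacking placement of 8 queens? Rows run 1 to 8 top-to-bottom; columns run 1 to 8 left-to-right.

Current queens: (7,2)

16

Branch on row 1: col 1 → 2; col 3 → 3; col 4 → 1; col 5 → 2; col 6 → 5; col 7 → 3.
Sum: 2 + 3 + 1 + 2 + 5 + 3 = 16.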